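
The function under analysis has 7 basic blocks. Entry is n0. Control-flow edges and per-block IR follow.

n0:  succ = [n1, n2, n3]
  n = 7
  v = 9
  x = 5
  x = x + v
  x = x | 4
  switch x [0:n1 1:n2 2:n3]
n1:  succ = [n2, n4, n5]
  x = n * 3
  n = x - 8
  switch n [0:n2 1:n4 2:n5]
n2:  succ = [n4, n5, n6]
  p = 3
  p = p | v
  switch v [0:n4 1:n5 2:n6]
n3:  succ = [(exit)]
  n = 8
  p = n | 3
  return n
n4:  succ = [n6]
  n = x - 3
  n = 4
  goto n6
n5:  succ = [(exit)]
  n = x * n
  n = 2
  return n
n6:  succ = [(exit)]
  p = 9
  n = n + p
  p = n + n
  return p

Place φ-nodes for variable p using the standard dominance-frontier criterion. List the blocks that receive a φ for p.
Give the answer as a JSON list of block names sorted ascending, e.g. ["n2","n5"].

idom tree: n1←n0 n2←n0 n3←n0 n4←n0 n5←n0 n6←n0
Join-block Dom:
  n2: preds {n0,n1}: {n0} ∩ {n0,n1} = {n0}; idom=n0
  n4: preds {n1,n2}: {n0,n1} ∩ {n0,n2} = {n0}; idom=n0
  n5: preds {n1,n2}: {n0,n1} ∩ {n0,n2} = {n0}; idom=n0
  n6: preds {n2,n4}: {n0,n2} ∩ {n0,n4} = {n0}; idom=n0

Frontier:
  n2←n0: walk · to n0
  n2←n1: walk n1 to n0
  n4←n1: walk n1 to n0
  n4←n2: walk n2 to n0
  n5←n1: walk n1 to n0
  n5←n2: walk n2 to n0
  n6←n2: walk n2 to n0
  n6←n4: walk n4 to n0
  n0 → ∅
  n1 → {n2,n4,n5}
  n2 → {n4,n5,n6}
  n3 → ∅
  n4 → {n6}
  n5 → ∅
  n6 → ∅

φ for p: defs {n2,n3,n6}
  DF⁺ = {n4,n5,n6}

Answer: ["n4", "n5", "n6"]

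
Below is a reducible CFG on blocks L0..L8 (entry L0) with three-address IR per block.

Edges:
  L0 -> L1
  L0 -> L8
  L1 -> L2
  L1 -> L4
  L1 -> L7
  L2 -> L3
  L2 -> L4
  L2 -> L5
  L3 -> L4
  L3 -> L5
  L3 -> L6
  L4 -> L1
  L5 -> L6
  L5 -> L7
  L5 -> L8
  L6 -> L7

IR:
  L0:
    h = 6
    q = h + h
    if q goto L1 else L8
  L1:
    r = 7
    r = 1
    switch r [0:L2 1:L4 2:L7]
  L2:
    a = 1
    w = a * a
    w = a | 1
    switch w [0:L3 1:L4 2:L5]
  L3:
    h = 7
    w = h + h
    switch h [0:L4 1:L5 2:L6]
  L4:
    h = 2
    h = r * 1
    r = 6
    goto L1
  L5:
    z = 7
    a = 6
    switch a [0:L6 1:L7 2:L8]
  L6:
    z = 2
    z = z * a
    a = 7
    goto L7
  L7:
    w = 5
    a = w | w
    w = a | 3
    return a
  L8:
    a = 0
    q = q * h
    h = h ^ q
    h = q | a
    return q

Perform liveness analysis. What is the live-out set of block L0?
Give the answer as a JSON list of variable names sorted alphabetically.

Block summaries:
  L0: def={h,q} ue=∅
  L1: def={r} ue=∅
  L2: def={a,w} ue=∅
  L3: def={h,w} ue=∅
  L4: def={h,r} ue={r}
  L5: def={a,z} ue=∅
  L6: def={a,z} ue={a}
  L7: def={a,w} ue=∅
  L8: def={a,h,q} ue={h,q}

Backward fixpoint:
  L0 li=∅ lo={h,q}
  L1 li={h,q} lo={h,q,r}
  L2 li={h,q,r} lo={a,h,q,r}
  L3 li={a,q,r} lo={a,h,q,r}
  L4 li={q,r} lo={h,q}
  L5 li={h,q} lo={a,h,q}
  L6 li={a} lo=∅
  L7 li=∅ lo=∅
  L8 li={h,q} lo=∅

live-out(L0) = ["h", "q"]

Answer: ["h", "q"]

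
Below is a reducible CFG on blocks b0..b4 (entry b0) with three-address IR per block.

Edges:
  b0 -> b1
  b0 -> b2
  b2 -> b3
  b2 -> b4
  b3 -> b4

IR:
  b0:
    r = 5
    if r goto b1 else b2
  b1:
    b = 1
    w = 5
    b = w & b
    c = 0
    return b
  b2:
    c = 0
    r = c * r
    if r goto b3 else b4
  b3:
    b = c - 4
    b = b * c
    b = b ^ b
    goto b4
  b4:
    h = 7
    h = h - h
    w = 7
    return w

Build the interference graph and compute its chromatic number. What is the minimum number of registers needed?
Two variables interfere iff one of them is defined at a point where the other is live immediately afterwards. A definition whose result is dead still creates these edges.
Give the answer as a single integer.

Answer: 2

Working:
Per-block:
  b0 def {r} use ∅
  b1 def {b,c,w} use ∅
  b2 def {c,r} use {r}
  b3 def {b} use {c}
  b4 def {h,w} use ∅

Live sets:
  b0: in=∅ out={r}
  b1: in=∅ out=∅
  b2: in={r} out={c}
  b3: in={c} out=∅
  b4: in=∅ out=∅

Interference:
  b↔{c,w}
  c↔{b,r}
  h↔∅
  r↔{c}
  w↔{b}

Chromatic number:
  clique {b,c} ⇒ need ≥ 2
  2-colouring: r0={b,h,r}  r1={c,w}
  χ = 2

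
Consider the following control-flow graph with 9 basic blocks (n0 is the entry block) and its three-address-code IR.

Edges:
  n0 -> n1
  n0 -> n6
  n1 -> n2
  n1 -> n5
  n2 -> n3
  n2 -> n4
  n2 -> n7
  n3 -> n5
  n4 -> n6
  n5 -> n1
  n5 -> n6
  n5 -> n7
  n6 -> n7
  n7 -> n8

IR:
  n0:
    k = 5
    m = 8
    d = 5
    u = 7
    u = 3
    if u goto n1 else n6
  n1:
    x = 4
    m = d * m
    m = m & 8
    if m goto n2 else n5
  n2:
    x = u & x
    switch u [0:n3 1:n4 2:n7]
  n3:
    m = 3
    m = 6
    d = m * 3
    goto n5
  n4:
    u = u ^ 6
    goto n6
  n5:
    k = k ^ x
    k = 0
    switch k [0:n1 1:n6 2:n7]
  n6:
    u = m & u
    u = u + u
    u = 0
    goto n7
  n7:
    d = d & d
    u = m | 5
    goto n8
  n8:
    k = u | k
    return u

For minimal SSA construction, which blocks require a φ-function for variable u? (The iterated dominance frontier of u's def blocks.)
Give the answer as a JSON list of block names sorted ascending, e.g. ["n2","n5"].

Answer: ["n6", "n7"]

Analysis:
idom tree: n1←n0 n2←n1 n3←n2 n4←n2 n5←n1 n6←n0 n7←n0 n8←n7
Join-block Dom:
  n1: preds {n0,n5}: {n0} ∩ {n0,n1,n5} = {n0}; idom=n0
  n5: preds {n1,n3}: {n0,n1} ∩ {n0,n1,n2,n3} = {n0,n1}; idom=n1
  n6: preds {n0,n4,n5}: {n0} ∩ {n0,n1,n2,n4} ∩ {n0,n1,n5} = {n0}; idom=n0
  n7: preds {n2,n5,n6}: {n0,n1,n2} ∩ {n0,n1,n5} ∩ {n0,n6} = {n0}; idom=n0

DF derivation:
  join n1 pred n0: · stop@n0
  join n1 pred n5: n5→n1 stop@n0
  join n5 pred n1: · stop@n1
  join n5 pred n3: n3→n2 stop@n1
  join n6 pred n0: · stop@n0
  join n6 pred n4: n4→n2→n1 stop@n0
  join n6 pred n5: n5→n1 stop@n0
  join n7 pred n2: n2→n1 stop@n0
  join n7 pred n5: n5→n1 stop@n0
  join n7 pred n6: n6 stop@n0
  DF(n0)=∅
  DF(n1)={n1,n6,n7}
  DF(n2)={n5,n6,n7}
  DF(n3)={n5}
  DF(n4)={n6}
  DF(n5)={n1,n6,n7}
  DF(n6)={n7}
  DF(n7)=∅
  DF(n8)=∅

φ for u: defs {n0,n4,n6,n7}
  DF⁺ = {n6,n7}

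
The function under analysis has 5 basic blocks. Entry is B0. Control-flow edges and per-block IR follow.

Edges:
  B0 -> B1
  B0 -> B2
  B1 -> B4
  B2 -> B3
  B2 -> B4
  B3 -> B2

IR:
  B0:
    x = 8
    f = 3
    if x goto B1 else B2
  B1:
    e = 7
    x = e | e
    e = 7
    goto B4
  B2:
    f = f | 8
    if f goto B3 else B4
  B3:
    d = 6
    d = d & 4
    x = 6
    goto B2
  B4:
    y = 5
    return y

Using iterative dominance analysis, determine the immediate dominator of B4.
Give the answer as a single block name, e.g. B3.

idom tree: B1←B0 B2←B0 B3←B2 B4←B0
Dom at joins:
  B2: preds {B0,B3}: {B0} ∩ {B0,B2,B3} = {B0}; idom=B0
  B4: preds {B1,B2}: {B0,B1} ∩ {B0,B2} = {B0}; idom=B0

idom(B4) = B0

Answer: B0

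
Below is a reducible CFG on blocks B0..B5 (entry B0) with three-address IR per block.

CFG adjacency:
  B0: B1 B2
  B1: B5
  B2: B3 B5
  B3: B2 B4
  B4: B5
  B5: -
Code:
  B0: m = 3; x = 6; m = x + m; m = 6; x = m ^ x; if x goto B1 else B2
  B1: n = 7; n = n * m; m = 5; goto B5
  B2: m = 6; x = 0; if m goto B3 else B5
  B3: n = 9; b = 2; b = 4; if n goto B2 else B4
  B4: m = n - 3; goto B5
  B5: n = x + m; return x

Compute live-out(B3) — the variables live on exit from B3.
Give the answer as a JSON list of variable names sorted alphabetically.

Answer: ["n", "x"]

Analysis:
Per-block:
  B0 def {m,x} use ∅
  B1 def {m,n} use {m}
  B2 def {m,x} use ∅
  B3 def {b,n} use ∅
  B4 def {m} use {n}
  B5 def {n} use {m,x}

Liveness:
  B0: in=∅ out={m,x}
  B1: in={m,x} out={m,x}
  B2: in=∅ out={m,x}
  B3: in={x} out={n,x}
  B4: in={n,x} out={m,x}
  B5: in={m,x} out=∅

live-out(B3) = ["n", "x"]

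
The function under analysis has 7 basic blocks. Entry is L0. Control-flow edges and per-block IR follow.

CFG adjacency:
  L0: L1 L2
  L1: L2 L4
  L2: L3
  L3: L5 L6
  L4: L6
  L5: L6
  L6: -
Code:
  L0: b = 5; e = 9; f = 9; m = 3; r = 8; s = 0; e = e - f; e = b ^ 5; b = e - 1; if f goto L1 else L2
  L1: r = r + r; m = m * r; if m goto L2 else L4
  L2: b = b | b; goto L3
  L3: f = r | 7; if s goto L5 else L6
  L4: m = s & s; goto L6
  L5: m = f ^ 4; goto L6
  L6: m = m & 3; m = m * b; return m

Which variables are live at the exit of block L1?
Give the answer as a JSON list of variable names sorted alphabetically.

def/use:
  L0 def {b,e,f,m,r,s} use ∅
  L1 def {m,r} use {m,r}
  L2 def {b} use {b}
  L3 def {f} use {r,s}
  L4 def {m} use {s}
  L5 def {m} use {f}
  L6 def {m} use {b,m}

Backward fixpoint:
  L0: in=∅ out={b,m,r,s}
  L1: in={b,m,r,s} out={b,m,r,s}
  L2: in={b,m,r,s} out={b,m,r,s}
  L3: in={b,m,r,s} out={b,f,m}
  L4: in={b,s} out={b,m}
  L5: in={b,f} out={b,m}
  L6: in={b,m} out=∅

live-out(L1) = ["b", "m", "r", "s"]

Answer: ["b", "m", "r", "s"]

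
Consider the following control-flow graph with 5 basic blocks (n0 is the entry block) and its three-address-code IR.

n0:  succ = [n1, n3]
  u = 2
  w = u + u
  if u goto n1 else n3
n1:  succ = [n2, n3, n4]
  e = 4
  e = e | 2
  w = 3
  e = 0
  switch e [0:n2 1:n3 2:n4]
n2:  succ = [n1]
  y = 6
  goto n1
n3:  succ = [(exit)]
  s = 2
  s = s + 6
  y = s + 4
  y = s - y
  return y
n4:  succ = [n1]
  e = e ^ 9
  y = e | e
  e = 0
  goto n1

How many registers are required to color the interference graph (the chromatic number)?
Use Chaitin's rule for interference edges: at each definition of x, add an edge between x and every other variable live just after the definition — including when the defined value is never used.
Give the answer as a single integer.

def/use:
  n0: def={u,w} ue=∅
  n1: def={e,w} ue=∅
  n2: def={y} ue=∅
  n3: def={s,y} ue=∅
  n4: def={e,y} ue={e}

Liveness:
  n0 li=∅ lo=∅
  n1 li=∅ lo={e}
  n2 li=∅ lo=∅
  n3 li=∅ lo=∅
  n4 li={e} lo=∅

Interfere edges:
  e: ∅
  s: {y}
  u: {w}
  w: {u}
  y: {s}

Colouring:
  {s,y} pairwise interfere (2-clique) ⇒ χ ≥ 2
  2-colouring: r0={e,s,u}  r1={w,y}
  χ = 2

Answer: 2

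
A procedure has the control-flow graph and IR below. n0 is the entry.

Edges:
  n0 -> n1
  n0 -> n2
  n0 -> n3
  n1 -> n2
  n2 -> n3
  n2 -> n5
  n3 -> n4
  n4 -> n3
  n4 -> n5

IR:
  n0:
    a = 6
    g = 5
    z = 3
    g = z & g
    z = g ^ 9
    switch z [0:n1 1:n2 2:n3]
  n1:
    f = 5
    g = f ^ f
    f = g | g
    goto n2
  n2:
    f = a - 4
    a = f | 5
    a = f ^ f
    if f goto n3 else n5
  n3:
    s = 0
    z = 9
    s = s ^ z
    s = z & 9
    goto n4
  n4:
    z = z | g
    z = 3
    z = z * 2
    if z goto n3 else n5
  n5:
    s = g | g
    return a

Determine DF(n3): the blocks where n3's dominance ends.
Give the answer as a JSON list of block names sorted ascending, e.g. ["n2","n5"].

Answer: ["n3", "n5"]

Derivation:
idom tree: n1←n0 n2←n0 n3←n0 n4←n3 n5←n0
Dom∩ at merges:
  n2: preds {n0,n1}: {n0} ∩ {n0,n1} = {n0}; idom=n0
  n3: preds {n0,n2,n4}: {n0} ∩ {n0,n2} ∩ {n0,n3,n4} = {n0}; idom=n0
  n5: preds {n2,n4}: {n0,n2} ∩ {n0,n3,n4} = {n0}; idom=n0

DF walk-up:
  join n2 pred n0: · stop@n0
  join n2 pred n1: n1 stop@n0
  join n3 pred n0: · stop@n0
  join n3 pred n2: n2 stop@n0
  join n3 pred n4: n4→n3 stop@n0
  join n5 pred n2: n2 stop@n0
  join n5 pred n4: n4→n3 stop@n0
  n0: DF=∅
  n1: DF={n2}
  n2: DF={n3,n5}
  n3: DF={n3,n5}
  n4: DF={n3,n5}
  n5: DF=∅

DF(n3) = ["n3", "n5"]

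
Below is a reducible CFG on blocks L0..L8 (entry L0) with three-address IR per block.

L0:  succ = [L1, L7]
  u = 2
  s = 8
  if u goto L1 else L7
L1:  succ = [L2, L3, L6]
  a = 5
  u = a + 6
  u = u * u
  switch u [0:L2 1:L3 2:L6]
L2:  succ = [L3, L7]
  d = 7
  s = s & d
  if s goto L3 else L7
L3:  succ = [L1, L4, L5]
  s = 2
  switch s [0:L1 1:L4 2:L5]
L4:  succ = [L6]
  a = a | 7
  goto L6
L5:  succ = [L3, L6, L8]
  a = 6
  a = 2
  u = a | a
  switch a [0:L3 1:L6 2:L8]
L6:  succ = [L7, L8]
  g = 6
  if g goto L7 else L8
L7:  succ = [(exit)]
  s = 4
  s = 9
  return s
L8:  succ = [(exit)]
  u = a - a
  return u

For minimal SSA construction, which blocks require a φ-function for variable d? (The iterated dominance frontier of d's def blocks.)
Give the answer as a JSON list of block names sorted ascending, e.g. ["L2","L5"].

Answer: ["L1", "L3", "L6", "L7", "L8"]

Working:
idom tree: L1←L0 L2←L1 L3←L1 L4←L3 L5←L3 L6←L1 L7←L0 L8←L1
Join-block Dom:
  L1: preds {L0,L3}: {L0} ∩ {L0,L1,L3} = {L0}; idom=L0
  L3: preds {L1,L2,L5}: {L0,L1} ∩ {L0,L1,L2} ∩ {L0,L1,L3,L5} = {L0,L1}; idom=L1
  L6: preds {L1,L4,L5}: {L0,L1} ∩ {L0,L1,L3,L4} ∩ {L0,L1,L3,L5} = {L0,L1}; idom=L1
  L7: preds {L0,L2,L6}: {L0} ∩ {L0,L1,L2} ∩ {L0,L1,L6} = {L0}; idom=L0
  L8: preds {L5,L6}: {L0,L1,L3,L5} ∩ {L0,L1,L6} = {L0,L1}; idom=L1

DF walk-up:
  join L1 pred L0: · stop@L0
  join L1 pred L3: L3→L1 stop@L0
  join L3 pred L1: · stop@L1
  join L3 pred L2: L2 stop@L1
  join L3 pred L5: L5→L3 stop@L1
  join L6 pred L1: · stop@L1
  join L6 pred L4: L4→L3 stop@L1
  join L6 pred L5: L5→L3 stop@L1
  join L7 pred L0: · stop@L0
  join L7 pred L2: L2→L1 stop@L0
  join L7 pred L6: L6→L1 stop@L0
  join L8 pred L5: L5→L3 stop@L1
  join L8 pred L6: L6 stop@L1
  L0 → ∅
  L1 → {L1,L7}
  L2 → {L3,L7}
  L3 → {L1,L3,L6,L8}
  L4 → {L6}
  L5 → {L3,L6,L8}
  L6 → {L7,L8}
  L7 → ∅
  L8 → ∅

φ for d: defs {L2}
  DF⁺ = {L1,L3,L6,L7,L8}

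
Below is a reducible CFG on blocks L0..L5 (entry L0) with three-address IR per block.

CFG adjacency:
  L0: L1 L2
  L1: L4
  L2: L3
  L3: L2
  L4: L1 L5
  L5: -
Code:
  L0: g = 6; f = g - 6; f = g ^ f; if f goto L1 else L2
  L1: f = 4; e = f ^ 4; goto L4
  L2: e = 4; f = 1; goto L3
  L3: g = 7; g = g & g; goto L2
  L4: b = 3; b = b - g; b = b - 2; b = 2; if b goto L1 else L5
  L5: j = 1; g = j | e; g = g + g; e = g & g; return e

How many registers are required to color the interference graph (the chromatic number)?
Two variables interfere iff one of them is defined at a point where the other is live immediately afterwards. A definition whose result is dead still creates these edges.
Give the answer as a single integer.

Answer: 3

Working:
Block summaries:
  L0: {f,g} / ∅
  L1: {e,f} / ∅
  L2: {e,f} / ∅
  L3: {g} / ∅
  L4: {b} / {g}
  L5: {e,g,j} / {e}

Liveness:
  L0: in=∅ out={g}
  L1: in={g} out={e,g}
  L2: in=∅ out=∅
  L3: in=∅ out=∅
  L4: in={e,g} out={e,g}
  L5: in={e} out=∅

Interfere edges:
  b↔{e,g}
  e↔{b,g,j}
  f↔{g}
  g↔{b,e,f}
  j↔{e}

Colouring:
  lower bound: {b,e,g} mutually conflict ⇒ χ ≥ 3
  assign b→r2 e→r0 f→r0 g→r1 j→r1 — no edge inside a register ⇒ χ ≤ 3
  χ = 3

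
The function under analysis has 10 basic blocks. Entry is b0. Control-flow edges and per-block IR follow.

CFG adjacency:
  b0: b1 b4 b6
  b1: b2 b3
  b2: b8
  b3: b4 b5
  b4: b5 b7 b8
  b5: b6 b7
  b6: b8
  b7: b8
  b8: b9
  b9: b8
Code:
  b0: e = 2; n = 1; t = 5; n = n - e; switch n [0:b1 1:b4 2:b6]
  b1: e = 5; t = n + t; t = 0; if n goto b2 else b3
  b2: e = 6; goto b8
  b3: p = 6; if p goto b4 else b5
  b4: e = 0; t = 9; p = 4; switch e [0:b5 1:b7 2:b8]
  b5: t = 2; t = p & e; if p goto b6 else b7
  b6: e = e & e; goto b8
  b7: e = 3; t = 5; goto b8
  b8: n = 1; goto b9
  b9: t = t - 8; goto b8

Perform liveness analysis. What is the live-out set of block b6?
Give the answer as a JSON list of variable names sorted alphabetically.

Answer: ["t"]

Analysis:
Per-block:
  b0: {e,n,t} / ∅
  b1: {e,t} / {n,t}
  b2: {e} / ∅
  b3: {p} / ∅
  b4: {e,p,t} / ∅
  b5: {t} / {e,p}
  b6: {e} / {e}
  b7: {e,t} / ∅
  b8: {n} / ∅
  b9: {t} / {t}

Backward fixpoint:
  live b0: ∅→{e,n,t}
  live b1: {n,t}→{e,t}
  live b2: {t}→{t}
  live b3: {e}→{e,p}
  live b4: ∅→{e,p,t}
  live b5: {e,p}→{e,t}
  live b6: {e,t}→{t}
  live b7: ∅→{t}
  live b8: {t}→{t}
  live b9: {t}→{t}

live-out(b6) = ["t"]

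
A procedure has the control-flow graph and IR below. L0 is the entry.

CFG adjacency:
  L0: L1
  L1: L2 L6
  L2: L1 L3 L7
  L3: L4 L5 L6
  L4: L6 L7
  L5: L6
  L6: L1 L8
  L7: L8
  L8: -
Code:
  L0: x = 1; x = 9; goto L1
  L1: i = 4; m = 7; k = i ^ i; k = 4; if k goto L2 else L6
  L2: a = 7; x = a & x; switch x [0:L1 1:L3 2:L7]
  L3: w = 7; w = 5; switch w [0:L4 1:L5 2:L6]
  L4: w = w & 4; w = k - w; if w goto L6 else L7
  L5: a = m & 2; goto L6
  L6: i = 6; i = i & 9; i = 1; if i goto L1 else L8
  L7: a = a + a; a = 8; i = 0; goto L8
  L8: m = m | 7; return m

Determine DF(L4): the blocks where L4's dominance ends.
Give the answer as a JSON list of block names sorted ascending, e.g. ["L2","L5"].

idom tree: L1←L0 L2←L1 L3←L2 L4←L3 L5←L3 L6←L1 L7←L2 L8←L1
Dom∩ at merges:
  L1: preds {L0,L2,L6}: {L0} ∩ {L0,L1,L2} ∩ {L0,L1,L6} = {L0}; idom=L0
  L6: preds {L1,L3,L4,L5}: {L0,L1} ∩ {L0,L1,L2,L3} ∩ {L0,L1,L2,L3,L4} ∩ {L0,L1,L2,L3,L5} = {L0,L1}; idom=L1
  L7: preds {L2,L4}: {L0,L1,L2} ∩ {L0,L1,L2,L3,L4} = {L0,L1,L2}; idom=L2
  L8: preds {L6,L7}: {L0,L1,L6} ∩ {L0,L1,L2,L7} = {L0,L1}; idom=L1

DF walk-up:
  L1←L0: walk · to L0
  L1←L2: walk L2→L1 to L0
  L1←L6: walk L6→L1 to L0
  L6←L1: walk · to L1
  L6←L3: walk L3→L2 to L1
  L6←L4: walk L4→L3→L2 to L1
  L6←L5: walk L5→L3→L2 to L1
  L7←L2: walk · to L2
  L7←L4: walk L4→L3 to L2
  L8←L6: walk L6 to L1
  L8←L7: walk L7→L2 to L1
  L0: DF=∅
  L1: DF={L1}
  L2: DF={L1,L6,L8}
  L3: DF={L6,L7}
  L4: DF={L6,L7}
  L5: DF={L6}
  L6: DF={L1,L8}
  L7: DF={L8}
  L8: DF=∅

DF(L4) = ["L6", "L7"]

Answer: ["L6", "L7"]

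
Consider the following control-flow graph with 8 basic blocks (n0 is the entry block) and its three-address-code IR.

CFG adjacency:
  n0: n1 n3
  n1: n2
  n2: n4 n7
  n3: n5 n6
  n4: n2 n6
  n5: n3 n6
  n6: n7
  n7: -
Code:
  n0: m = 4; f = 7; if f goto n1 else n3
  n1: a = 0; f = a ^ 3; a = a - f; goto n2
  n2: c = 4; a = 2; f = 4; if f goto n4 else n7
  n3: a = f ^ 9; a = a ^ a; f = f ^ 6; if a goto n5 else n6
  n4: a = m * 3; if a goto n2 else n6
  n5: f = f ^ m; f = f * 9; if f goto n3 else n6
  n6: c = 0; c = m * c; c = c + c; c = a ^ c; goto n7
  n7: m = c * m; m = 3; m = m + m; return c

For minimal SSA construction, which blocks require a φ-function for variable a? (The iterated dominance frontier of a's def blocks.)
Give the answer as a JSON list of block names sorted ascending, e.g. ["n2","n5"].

Answer: ["n2", "n3", "n6", "n7"]

Derivation:
idom tree: n1←n0 n2←n1 n3←n0 n4←n2 n5←n3 n6←n0 n7←n0
Dom at joins:
  n2: preds {n1,n4}: {n0,n1} ∩ {n0,n1,n2,n4} = {n0,n1}; idom=n1
  n3: preds {n0,n5}: {n0} ∩ {n0,n3,n5} = {n0}; idom=n0
  n6: preds {n3,n4,n5}: {n0,n3} ∩ {n0,n1,n2,n4} ∩ {n0,n3,n5} = {n0}; idom=n0
  n7: preds {n2,n6}: {n0,n1,n2} ∩ {n0,n6} = {n0}; idom=n0

Frontier:
  join n2 pred n1: · stop@n1
  join n2 pred n4: n4→n2 stop@n1
  join n3 pred n0: · stop@n0
  join n3 pred n5: n5→n3 stop@n0
  join n6 pred n3: n3 stop@n0
  join n6 pred n4: n4→n2→n1 stop@n0
  join n6 pred n5: n5→n3 stop@n0
  join n7 pred n2: n2→n1 stop@n0
  join n7 pred n6: n6 stop@n0
  DF(n0)=∅
  DF(n1)={n6,n7}
  DF(n2)={n2,n6,n7}
  DF(n3)={n3,n6}
  DF(n4)={n2,n6}
  DF(n5)={n3,n6}
  DF(n6)={n7}
  DF(n7)=∅

φ for a: defs {n1,n2,n3,n4}
  DF⁺ = {n2,n3,n6,n7}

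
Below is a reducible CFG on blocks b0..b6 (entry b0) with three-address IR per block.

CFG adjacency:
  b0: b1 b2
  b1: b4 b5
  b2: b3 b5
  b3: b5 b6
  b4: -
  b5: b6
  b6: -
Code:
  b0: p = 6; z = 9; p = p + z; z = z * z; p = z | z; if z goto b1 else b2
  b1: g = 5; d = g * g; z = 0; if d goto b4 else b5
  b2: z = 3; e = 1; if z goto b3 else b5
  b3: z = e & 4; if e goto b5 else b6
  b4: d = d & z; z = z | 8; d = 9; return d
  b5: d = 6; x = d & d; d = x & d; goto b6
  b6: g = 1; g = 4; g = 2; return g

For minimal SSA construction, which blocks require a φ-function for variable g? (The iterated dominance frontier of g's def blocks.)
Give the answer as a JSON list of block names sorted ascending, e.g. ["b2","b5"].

Answer: ["b5", "b6"]

Derivation:
idom tree: b1←b0 b2←b0 b3←b2 b4←b1 b5←b0 b6←b0
Dom at joins:
  b5: preds {b1,b2,b3}: {b0,b1} ∩ {b0,b2} ∩ {b0,b2,b3} = {b0}; idom=b0
  b6: preds {b3,b5}: {b0,b2,b3} ∩ {b0,b5} = {b0}; idom=b0

Frontier:
  b5←b1: walk b1 to b0
  b5←b2: walk b2 to b0
  b5←b3: walk b3→b2 to b0
  b6←b3: walk b3→b2 to b0
  b6←b5: walk b5 to b0
  b0: DF=∅
  b1: DF={b5}
  b2: DF={b5,b6}
  b3: DF={b5,b6}
  b4: DF=∅
  b5: DF={b6}
  b6: DF=∅

φ for g: defs {b1,b6}
  DF⁺ = {b5,b6}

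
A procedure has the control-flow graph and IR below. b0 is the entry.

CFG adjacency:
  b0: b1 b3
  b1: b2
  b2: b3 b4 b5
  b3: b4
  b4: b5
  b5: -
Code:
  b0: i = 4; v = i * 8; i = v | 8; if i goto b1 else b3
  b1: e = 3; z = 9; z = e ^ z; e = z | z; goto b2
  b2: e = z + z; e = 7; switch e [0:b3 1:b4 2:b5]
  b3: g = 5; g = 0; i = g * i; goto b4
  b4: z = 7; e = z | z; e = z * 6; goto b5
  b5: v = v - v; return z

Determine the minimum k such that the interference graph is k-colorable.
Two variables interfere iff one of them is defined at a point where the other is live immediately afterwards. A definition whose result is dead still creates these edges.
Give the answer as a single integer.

Answer: 4

Derivation:
Block summaries:
  b0 def {i,v} use ∅
  b1 def {e,z} use ∅
  b2 def {e} use {z}
  b3 def {g,i} use {i}
  b4 def {e,z} use ∅
  b5 def {v} use {v,z}

Backward fixpoint:
  b0: in=∅ out={i,v}
  b1: in={i,v} out={i,v,z}
  b2: in={i,v,z} out={i,v,z}
  b3: in={i,v} out={v}
  b4: in={v} out={v,z}
  b5: in={v,z} out=∅

Conflict graph:
  e — {i,v,z}
  g — {i,v}
  i — {e,g,v,z}
  v — {e,g,i,z}
  z — {e,i,v}

Colouring:
  clique {e,i,v,z} ⇒ need ≥ 4
  4-colouring: R0={i}  R1={v}  R2={e,g}  R3={z}
  χ = 4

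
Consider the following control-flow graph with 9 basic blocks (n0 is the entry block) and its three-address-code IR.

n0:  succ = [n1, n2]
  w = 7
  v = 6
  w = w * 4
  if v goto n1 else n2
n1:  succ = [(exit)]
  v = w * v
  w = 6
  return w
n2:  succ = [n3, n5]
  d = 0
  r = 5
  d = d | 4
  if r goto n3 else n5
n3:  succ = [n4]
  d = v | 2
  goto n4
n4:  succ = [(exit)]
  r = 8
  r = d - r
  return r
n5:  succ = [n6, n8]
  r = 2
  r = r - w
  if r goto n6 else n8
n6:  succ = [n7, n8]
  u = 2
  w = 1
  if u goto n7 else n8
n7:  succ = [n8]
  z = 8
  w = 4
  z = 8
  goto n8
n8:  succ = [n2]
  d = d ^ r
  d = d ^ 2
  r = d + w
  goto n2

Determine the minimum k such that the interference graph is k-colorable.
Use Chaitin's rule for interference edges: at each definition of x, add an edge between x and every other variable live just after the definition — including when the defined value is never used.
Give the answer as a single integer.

Answer: 5

Analysis:
Block summaries:
  n0: {v,w} / ∅
  n1: {v,w} / {v,w}
  n2: {d,r} / ∅
  n3: {d} / {v}
  n4: {r} / {d}
  n5: {r} / {w}
  n6: {u,w} / ∅
  n7: {w,z} / ∅
  n8: {d,r} / {d,r,w}

Liveness:
  n0 li=∅ lo={v,w}
  n1 li={v,w} lo=∅
  n2 li={v,w} lo={d,v,w}
  n3 li={v} lo={d}
  n4 li={d} lo=∅
  n5 li={d,v,w} lo={d,r,v,w}
  n6 li={d,r,v} lo={d,r,v,w}
  n7 li={d,r,v} lo={d,r,v,w}
  n8 li={d,r,v,w} lo={v,w}

Interfere edges:
  d: {r,u,v,w,z}
  r: {d,u,v,w,z}
  u: {d,r,v,w}
  v: {d,r,u,w,z}
  w: {d,r,u,v,z}
  z: {d,r,v,w}

Colouring:
  clique {d,r,u,v,w} ⇒ need ≥ 5
  assign d→R0 r→R1 u→R4 v→R2 w→R3 z→R4 — no edge inside a register ⇒ χ ≤ 5
  χ = 5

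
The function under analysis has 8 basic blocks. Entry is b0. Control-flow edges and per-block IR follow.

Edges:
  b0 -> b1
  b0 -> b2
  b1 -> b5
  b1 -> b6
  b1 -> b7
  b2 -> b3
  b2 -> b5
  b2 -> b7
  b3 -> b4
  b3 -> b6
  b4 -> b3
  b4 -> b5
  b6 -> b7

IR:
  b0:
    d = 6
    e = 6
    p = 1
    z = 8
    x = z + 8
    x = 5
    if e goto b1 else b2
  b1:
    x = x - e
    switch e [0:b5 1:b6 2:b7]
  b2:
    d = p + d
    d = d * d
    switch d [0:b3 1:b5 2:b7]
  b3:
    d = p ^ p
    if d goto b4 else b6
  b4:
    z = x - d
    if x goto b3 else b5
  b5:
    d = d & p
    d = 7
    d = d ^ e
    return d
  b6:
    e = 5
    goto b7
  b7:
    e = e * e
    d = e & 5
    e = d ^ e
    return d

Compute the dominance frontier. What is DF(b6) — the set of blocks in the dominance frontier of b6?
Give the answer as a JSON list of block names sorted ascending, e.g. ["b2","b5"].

Answer: ["b7"]

Analysis:
idom tree: b1←b0 b2←b0 b3←b2 b4←b3 b5←b0 b6←b0 b7←b0
Dom∩ at merges:
  b3: preds {b2,b4}: {b0,b2} ∩ {b0,b2,b3,b4} = {b0,b2}; idom=b2
  b5: preds {b1,b2,b4}: {b0,b1} ∩ {b0,b2} ∩ {b0,b2,b3,b4} = {b0}; idom=b0
  b6: preds {b1,b3}: {b0,b1} ∩ {b0,b2,b3} = {b0}; idom=b0
  b7: preds {b1,b2,b6}: {b0,b1} ∩ {b0,b2} ∩ {b0,b6} = {b0}; idom=b0

DF derivation:
  b3←b2: walk · to b2
  b3←b4: walk b4→b3 to b2
  b5←b1: walk b1 to b0
  b5←b2: walk b2 to b0
  b5←b4: walk b4→b3→b2 to b0
  b6←b1: walk b1 to b0
  b6←b3: walk b3→b2 to b0
  b7←b1: walk b1 to b0
  b7←b2: walk b2 to b0
  b7←b6: walk b6 to b0
  DF(b0)=∅
  DF(b1)={b5,b6,b7}
  DF(b2)={b5,b6,b7}
  DF(b3)={b3,b5,b6}
  DF(b4)={b3,b5}
  DF(b5)=∅
  DF(b6)={b7}
  DF(b7)=∅

DF(b6) = ["b7"]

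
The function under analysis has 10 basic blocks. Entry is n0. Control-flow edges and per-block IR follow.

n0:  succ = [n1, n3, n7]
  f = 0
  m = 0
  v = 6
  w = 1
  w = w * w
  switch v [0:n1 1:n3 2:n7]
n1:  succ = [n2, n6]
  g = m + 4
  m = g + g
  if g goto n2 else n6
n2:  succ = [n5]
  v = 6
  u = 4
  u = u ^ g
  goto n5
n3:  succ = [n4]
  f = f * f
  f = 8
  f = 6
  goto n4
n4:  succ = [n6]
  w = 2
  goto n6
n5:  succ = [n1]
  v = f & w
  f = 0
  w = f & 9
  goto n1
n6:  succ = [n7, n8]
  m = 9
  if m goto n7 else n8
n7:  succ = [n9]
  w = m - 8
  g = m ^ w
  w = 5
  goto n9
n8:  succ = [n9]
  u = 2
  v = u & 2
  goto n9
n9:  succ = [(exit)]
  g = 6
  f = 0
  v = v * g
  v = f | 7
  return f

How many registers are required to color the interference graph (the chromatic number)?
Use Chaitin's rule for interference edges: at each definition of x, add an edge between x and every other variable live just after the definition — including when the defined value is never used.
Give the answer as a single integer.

Answer: 5

Analysis:
def/use:
  n0: {f,m,v,w} / ∅
  n1: {g,m} / {m}
  n2: {u,v} / {g}
  n3: {f} / {f}
  n4: {w} / ∅
  n5: {f,v,w} / {f,w}
  n6: {m} / ∅
  n7: {g,w} / {m}
  n8: {u,v} / ∅
  n9: {f,g,v} / {v}

Backward fixpoint:
  live n0: ∅→{f,m,v,w}
  live n1: {f,m,v,w}→{f,g,m,v,w}
  live n2: {f,g,m,w}→{f,m,w}
  live n3: {f,v}→{v}
  live n4: {v}→{v}
  live n5: {f,m,w}→{f,m,v,w}
  live n6: {v}→{m,v}
  live n7: {m,v}→{v}
  live n8: ∅→{v}
  live n9: {v}→∅

Interference:
  f — {g,m,u,v,w}
  g — {f,m,u,v,w}
  m — {f,g,u,v,w}
  u — {f,g,m,w}
  v — {f,g,m,w}
  w — {f,g,m,u,v}

Colouring:
  lower bound: {f,g,m,u,w} mutually conflict ⇒ χ ≥ 5
  assign f→c0 g→c1 m→c2 u→c4 v→c4 w→c3 — no edge inside a register ⇒ χ ≤ 5
  χ = 5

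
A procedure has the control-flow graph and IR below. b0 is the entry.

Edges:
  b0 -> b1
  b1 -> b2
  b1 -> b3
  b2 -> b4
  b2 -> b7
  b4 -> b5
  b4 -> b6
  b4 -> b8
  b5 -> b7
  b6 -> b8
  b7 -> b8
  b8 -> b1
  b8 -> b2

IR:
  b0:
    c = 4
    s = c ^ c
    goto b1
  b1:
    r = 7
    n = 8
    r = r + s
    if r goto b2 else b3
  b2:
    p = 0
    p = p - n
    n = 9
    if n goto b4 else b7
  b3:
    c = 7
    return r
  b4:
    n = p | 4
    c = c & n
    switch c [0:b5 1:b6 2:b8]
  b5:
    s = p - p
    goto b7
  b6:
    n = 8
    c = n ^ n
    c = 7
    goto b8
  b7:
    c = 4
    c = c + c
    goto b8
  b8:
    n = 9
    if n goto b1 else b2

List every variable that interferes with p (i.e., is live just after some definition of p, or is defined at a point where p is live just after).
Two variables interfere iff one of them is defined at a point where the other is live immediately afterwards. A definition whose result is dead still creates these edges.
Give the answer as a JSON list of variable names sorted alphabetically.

def/use:
  b0 def {c,s} use ∅
  b1 def {n,r} use {s}
  b2 def {n,p} use {n}
  b3 def {c} use {r}
  b4 def {c,n} use {c,p}
  b5 def {s} use {p}
  b6 def {c,n} use ∅
  b7 def {c} use ∅
  b8 def {n} use ∅

Live sets:
  live b0: ∅→{c,s}
  live b1: {c,s}→{c,n,r,s}
  live b2: {c,n,s}→{c,p,s}
  live b3: {r}→∅
  live b4: {c,p,s}→{c,p,s}
  live b5: {p}→{s}
  live b6: {s}→{c,s}
  live b7: {s}→{c,s}
  live b8: {c,s}→{c,n,s}

Interference:
  c: {n,p,r,s}
  n: {c,p,r,s}
  p: {c,n,s}
  r: {c,n,s}
  s: {c,n,p,r}

N(p) = ["c", "n", "s"]

Answer: ["c", "n", "s"]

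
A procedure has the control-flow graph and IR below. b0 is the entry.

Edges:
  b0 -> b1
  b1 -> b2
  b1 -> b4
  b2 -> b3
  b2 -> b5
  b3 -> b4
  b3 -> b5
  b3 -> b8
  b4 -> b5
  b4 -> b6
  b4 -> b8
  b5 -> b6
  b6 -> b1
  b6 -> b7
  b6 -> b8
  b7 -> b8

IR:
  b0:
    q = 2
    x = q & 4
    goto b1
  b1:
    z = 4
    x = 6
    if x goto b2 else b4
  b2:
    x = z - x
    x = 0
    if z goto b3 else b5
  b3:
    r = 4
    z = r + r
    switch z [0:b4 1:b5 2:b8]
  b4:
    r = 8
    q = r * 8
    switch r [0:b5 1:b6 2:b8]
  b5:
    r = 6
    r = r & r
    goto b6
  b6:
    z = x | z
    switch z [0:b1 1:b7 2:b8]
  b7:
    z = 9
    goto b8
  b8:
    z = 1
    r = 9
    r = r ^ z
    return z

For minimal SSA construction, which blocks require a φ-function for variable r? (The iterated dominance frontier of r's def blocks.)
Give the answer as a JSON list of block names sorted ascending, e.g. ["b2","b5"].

idom tree: b1←b0 b2←b1 b3←b2 b4←b1 b5←b1 b6←b1 b7←b6 b8←b1
Join-block Dom:
  b1: preds {b0,b6}: {b0} ∩ {b0,b1,b6} = {b0}; idom=b0
  b4: preds {b1,b3}: {b0,b1} ∩ {b0,b1,b2,b3} = {b0,b1}; idom=b1
  b5: preds {b2,b3,b4}: {b0,b1,b2} ∩ {b0,b1,b2,b3} ∩ {b0,b1,b4} = {b0,b1}; idom=b1
  b6: preds {b4,b5}: {b0,b1,b4} ∩ {b0,b1,b5} = {b0,b1}; idom=b1
  b8: preds {b3,b4,b6,b7}: {b0,b1,b2,b3} ∩ {b0,b1,b4} ∩ {b0,b1,b6} ∩ {b0,b1,b6,b7} = {b0,b1}; idom=b1

DF derivation:
  join b1 pred b0: · stop@b0
  join b1 pred b6: b6→b1 stop@b0
  join b4 pred b1: · stop@b1
  join b4 pred b3: b3→b2 stop@b1
  join b5 pred b2: b2 stop@b1
  join b5 pred b3: b3→b2 stop@b1
  join b5 pred b4: b4 stop@b1
  join b6 pred b4: b4 stop@b1
  join b6 pred b5: b5 stop@b1
  join b8 pred b3: b3→b2 stop@b1
  join b8 pred b4: b4 stop@b1
  join b8 pred b6: b6 stop@b1
  join b8 pred b7: b7→b6 stop@b1
  DF(b0)=∅
  DF(b1)={b1}
  DF(b2)={b4,b5,b8}
  DF(b3)={b4,b5,b8}
  DF(b4)={b5,b6,b8}
  DF(b5)={b6}
  DF(b6)={b1,b8}
  DF(b7)={b8}
  DF(b8)=∅

φ for r: defs {b3,b4,b5,b8}
  DF⁺ = {b1,b4,b5,b6,b8}

Answer: ["b1", "b4", "b5", "b6", "b8"]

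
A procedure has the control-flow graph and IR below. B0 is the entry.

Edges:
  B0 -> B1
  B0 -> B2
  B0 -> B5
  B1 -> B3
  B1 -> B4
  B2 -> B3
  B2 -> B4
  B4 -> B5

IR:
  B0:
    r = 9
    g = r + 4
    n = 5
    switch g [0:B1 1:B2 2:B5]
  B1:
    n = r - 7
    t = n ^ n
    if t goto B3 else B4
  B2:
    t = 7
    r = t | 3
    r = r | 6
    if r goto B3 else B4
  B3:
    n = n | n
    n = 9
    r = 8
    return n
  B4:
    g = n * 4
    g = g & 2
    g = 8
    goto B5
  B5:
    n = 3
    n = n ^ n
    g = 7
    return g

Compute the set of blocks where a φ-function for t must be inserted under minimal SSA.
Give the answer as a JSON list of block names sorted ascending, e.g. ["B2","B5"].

idom tree: B1←B0 B2←B0 B3←B0 B4←B0 B5←B0
Join-block Dom:
  B3: preds {B1,B2}: {B0,B1} ∩ {B0,B2} = {B0}; idom=B0
  B4: preds {B1,B2}: {B0,B1} ∩ {B0,B2} = {B0}; idom=B0
  B5: preds {B0,B4}: {B0} ∩ {B0,B4} = {B0}; idom=B0

DF walk-up:
  join B3 pred B1: B1 stop@B0
  join B3 pred B2: B2 stop@B0
  join B4 pred B1: B1 stop@B0
  join B4 pred B2: B2 stop@B0
  join B5 pred B0: · stop@B0
  join B5 pred B4: B4 stop@B0
  B0 → ∅
  B1 → {B3,B4}
  B2 → {B3,B4}
  B3 → ∅
  B4 → {B5}
  B5 → ∅

φ for t: defs {B1,B2}
  DF⁺ = {B3,B4,B5}

Answer: ["B3", "B4", "B5"]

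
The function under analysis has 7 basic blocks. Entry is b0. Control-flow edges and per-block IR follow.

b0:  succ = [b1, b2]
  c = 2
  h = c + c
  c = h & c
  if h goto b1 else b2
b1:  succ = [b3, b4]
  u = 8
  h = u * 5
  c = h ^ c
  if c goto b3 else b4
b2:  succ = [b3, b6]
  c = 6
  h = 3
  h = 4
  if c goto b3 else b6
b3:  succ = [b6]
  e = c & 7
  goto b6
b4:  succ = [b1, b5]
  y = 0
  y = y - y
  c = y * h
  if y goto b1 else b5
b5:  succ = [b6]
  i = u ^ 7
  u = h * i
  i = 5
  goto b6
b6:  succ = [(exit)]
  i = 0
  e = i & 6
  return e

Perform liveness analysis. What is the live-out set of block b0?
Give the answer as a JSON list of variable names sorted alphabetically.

Answer: ["c"]

Working:
Per-block:
  b0: def={c,h} ue=∅
  b1: def={c,h,u} ue={c}
  b2: def={c,h} ue=∅
  b3: def={e} ue={c}
  b4: def={c,y} ue={h}
  b5: def={i,u} ue={h,u}
  b6: def={e,i} ue=∅

Backward fixpoint:
  b0: in=∅ out={c}
  b1: in={c} out={c,h,u}
  b2: in=∅ out={c}
  b3: in={c} out=∅
  b4: in={h,u} out={c,h,u}
  b5: in={h,u} out=∅
  b6: in=∅ out=∅

live-out(b0) = ["c"]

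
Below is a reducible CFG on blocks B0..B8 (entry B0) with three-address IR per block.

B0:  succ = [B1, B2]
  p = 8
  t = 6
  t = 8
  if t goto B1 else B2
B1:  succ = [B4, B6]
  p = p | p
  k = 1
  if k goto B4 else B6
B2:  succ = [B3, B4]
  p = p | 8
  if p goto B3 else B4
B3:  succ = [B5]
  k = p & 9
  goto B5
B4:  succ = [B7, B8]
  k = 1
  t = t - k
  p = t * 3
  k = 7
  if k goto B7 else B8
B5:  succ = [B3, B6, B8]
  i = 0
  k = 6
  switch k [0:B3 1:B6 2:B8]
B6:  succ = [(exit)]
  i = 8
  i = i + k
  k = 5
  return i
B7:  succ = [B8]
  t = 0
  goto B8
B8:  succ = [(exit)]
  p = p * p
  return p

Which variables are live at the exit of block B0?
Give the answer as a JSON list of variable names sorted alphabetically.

Per-block:
  B0: def={p,t} ue=∅
  B1: def={k,p} ue={p}
  B2: def={p} ue={p}
  B3: def={k} ue={p}
  B4: def={k,p,t} ue={t}
  B5: def={i,k} ue=∅
  B6: def={i,k} ue={k}
  B7: def={t} ue=∅
  B8: def={p} ue={p}

Liveness:
  B0 li=∅ lo={p,t}
  B1 li={p,t} lo={k,t}
  B2 li={p,t} lo={p,t}
  B3 li={p} lo={p}
  B4 li={t} lo={p}
  B5 li={p} lo={k,p}
  B6 li={k} lo=∅
  B7 li={p} lo={p}
  B8 li={p} lo=∅

live-out(B0) = ["p", "t"]

Answer: ["p", "t"]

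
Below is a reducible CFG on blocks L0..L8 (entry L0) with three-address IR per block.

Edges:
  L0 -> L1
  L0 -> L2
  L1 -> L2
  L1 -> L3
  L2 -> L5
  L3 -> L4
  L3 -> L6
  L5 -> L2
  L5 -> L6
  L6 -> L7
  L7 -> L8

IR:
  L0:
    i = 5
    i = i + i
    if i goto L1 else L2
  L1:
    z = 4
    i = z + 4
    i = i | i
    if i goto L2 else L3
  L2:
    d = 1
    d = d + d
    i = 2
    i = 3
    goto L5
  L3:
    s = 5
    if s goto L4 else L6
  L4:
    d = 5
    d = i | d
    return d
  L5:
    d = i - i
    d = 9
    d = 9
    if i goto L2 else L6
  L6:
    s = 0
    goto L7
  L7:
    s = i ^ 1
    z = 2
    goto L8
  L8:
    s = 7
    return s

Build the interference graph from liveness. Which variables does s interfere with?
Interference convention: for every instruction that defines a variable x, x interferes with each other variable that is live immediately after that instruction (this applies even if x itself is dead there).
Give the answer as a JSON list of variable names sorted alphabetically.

Answer: ["i"]

Analysis:
Per-block:
  L0: def={i} ue=∅
  L1: def={i,z} ue=∅
  L2: def={d,i} ue=∅
  L3: def={s} ue=∅
  L4: def={d} ue={i}
  L5: def={d} ue={i}
  L6: def={s} ue=∅
  L7: def={s,z} ue={i}
  L8: def={s} ue=∅

Live sets:
  live L0: ∅→∅
  live L1: ∅→{i}
  live L2: ∅→{i}
  live L3: {i}→{i}
  live L4: {i}→∅
  live L5: {i}→{i}
  live L6: {i}→{i}
  live L7: {i}→∅
  live L8: ∅→∅

Conflict graph:
  d↔{i}
  i↔{d,s}
  s↔{i}
  z↔∅

N(s) = ["i"]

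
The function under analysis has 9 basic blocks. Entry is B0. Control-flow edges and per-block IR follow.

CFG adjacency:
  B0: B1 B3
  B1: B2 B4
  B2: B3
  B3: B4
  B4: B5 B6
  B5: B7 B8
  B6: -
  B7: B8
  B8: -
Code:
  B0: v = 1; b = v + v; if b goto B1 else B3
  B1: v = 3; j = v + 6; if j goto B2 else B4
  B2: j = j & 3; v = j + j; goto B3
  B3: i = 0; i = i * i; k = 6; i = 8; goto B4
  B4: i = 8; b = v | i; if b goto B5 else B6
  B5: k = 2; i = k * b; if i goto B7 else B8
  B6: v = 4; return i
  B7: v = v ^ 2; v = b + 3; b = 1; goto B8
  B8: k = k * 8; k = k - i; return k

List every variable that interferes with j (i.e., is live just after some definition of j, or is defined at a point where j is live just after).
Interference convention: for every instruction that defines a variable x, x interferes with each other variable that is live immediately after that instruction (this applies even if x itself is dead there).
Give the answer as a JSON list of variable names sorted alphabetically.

Answer: ["v"]

Working:
def/use:
  B0 def {b,v} use ∅
  B1 def {j,v} use ∅
  B2 def {j,v} use {j}
  B3 def {i,k} use ∅
  B4 def {b,i} use {v}
  B5 def {i,k} use {b}
  B6 def {v} use {i}
  B7 def {b,v} use {b,v}
  B8 def {k} use {i,k}

Liveness:
  live B0: ∅→{v}
  live B1: ∅→{j,v}
  live B2: {j}→{v}
  live B3: {v}→{v}
  live B4: {v}→{b,i,v}
  live B5: {b,v}→{b,i,k,v}
  live B6: {i}→∅
  live B7: {b,i,k,v}→{i,k}
  live B8: {i,k}→∅

Interfere edges:
  b↔{i,k,v}
  i↔{b,k,v}
  j↔{v}
  k↔{b,i,v}
  v↔{b,i,j,k}

N(j) = ["v"]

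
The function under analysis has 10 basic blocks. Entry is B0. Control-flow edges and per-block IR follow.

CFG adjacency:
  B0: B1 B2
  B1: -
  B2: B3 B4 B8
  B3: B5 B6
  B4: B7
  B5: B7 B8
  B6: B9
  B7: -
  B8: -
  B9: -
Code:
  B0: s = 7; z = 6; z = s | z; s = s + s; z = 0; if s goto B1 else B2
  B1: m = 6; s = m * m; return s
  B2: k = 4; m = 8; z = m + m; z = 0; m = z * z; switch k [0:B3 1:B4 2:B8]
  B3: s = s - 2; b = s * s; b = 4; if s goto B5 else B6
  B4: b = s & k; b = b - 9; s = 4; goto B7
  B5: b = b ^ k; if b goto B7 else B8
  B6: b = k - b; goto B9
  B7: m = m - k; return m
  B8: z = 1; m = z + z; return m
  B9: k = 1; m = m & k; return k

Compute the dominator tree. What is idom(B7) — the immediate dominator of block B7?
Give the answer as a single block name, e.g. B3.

Answer: B2

Analysis:
idom tree: B1←B0 B2←B0 B3←B2 B4←B2 B5←B3 B6←B3 B7←B2 B8←B2 B9←B6
Dom∩ at merges:
  B7: preds {B4,B5}: {B0,B2,B4} ∩ {B0,B2,B3,B5} = {B0,B2}; idom=B2
  B8: preds {B2,B5}: {B0,B2} ∩ {B0,B2,B3,B5} = {B0,B2}; idom=B2

idom(B7) = B2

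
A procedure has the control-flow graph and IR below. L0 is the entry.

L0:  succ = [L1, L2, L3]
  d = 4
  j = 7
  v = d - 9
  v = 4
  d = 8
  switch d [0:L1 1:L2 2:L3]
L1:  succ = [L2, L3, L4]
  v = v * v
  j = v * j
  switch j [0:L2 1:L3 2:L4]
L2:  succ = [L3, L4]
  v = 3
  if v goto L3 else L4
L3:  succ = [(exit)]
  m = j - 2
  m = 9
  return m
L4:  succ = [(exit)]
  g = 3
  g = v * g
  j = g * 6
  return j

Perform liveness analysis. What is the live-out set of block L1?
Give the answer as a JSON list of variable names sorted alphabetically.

def/use:
  L0: {d,j,v} / ∅
  L1: {j,v} / {j,v}
  L2: {v} / ∅
  L3: {m} / {j}
  L4: {g,j} / {v}

Backward fixpoint:
  L0 li=∅ lo={j,v}
  L1 li={j,v} lo={j,v}
  L2 li={j} lo={j,v}
  L3 li={j} lo=∅
  L4 li={v} lo=∅

live-out(L1) = ["j", "v"]

Answer: ["j", "v"]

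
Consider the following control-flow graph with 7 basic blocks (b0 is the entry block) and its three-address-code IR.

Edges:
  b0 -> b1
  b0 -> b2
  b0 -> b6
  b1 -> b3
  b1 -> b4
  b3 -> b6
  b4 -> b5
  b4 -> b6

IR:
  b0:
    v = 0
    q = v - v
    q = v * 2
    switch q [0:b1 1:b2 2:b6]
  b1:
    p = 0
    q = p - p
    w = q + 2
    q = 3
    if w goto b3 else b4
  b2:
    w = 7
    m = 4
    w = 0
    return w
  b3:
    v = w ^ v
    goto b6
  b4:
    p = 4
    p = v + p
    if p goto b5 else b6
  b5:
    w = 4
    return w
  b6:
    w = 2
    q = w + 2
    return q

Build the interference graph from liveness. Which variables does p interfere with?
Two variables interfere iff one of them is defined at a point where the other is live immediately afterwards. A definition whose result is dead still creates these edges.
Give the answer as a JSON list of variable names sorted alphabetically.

Answer: ["v"]

Analysis:
Per-block:
  b0: {q,v} / ∅
  b1: {p,q,w} / ∅
  b2: {m,w} / ∅
  b3: {v} / {v,w}
  b4: {p} / {v}
  b5: {w} / ∅
  b6: {q,w} / ∅

Liveness:
  b0: in=∅ out={v}
  b1: in={v} out={v,w}
  b2: in=∅ out=∅
  b3: in={v,w} out=∅
  b4: in={v} out=∅
  b5: in=∅ out=∅
  b6: in=∅ out=∅

Interfere edges:
  m — ∅
  p — {v}
  q — {v,w}
  v — {p,q,w}
  w — {q,v}

N(p) = ["v"]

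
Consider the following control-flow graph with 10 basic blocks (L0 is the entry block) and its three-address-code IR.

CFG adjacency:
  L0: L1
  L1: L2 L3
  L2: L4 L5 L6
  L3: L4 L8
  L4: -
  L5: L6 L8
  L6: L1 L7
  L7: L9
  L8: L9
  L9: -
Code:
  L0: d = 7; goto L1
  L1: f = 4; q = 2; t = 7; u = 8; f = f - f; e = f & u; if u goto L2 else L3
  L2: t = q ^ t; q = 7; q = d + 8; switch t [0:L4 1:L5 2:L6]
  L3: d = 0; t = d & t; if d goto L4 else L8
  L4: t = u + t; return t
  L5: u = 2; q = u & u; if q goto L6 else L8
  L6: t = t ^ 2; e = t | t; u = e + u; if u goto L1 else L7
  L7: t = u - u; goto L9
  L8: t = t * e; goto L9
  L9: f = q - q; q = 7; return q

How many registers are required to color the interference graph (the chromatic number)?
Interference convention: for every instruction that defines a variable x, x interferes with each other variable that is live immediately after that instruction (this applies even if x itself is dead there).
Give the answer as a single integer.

Answer: 5

Analysis:
Block summaries:
  L0: {d} / ∅
  L1: {e,f,q,t,u} / ∅
  L2: {q,t} / {d,q,t}
  L3: {d,t} / {t}
  L4: {t} / {t,u}
  L5: {q,u} / ∅
  L6: {e,t,u} / {t,u}
  L7: {t} / {u}
  L8: {t} / {e,t}
  L9: {f,q} / {q}

Liveness:
  live L0: ∅→{d}
  live L1: {d}→{d,e,q,t,u}
  live L2: {d,e,q,t,u}→{d,e,q,t,u}
  live L3: {e,q,t,u}→{e,q,t,u}
  live L4: {t,u}→∅
  live L5: {d,e,t}→{d,e,q,t,u}
  live L6: {d,q,t,u}→{d,q,u}
  live L7: {q,u}→{q}
  live L8: {e,q,t}→{q}
  live L9: {q}→∅

Conflict graph:
  d: {e,f,q,t,u}
  e: {d,q,t,u}
  f: {d,q,t,u}
  q: {d,e,f,t,u}
  t: {d,e,f,q,u}
  u: {d,e,f,q,t}

Registers:
  clique {d,e,q,t,u} ⇒ need ≥ 5
  assign d→c0 e→c4 f→c4 q→c1 t→c2 u→c3 — no edge inside a register ⇒ χ ≤ 5
  χ = 5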